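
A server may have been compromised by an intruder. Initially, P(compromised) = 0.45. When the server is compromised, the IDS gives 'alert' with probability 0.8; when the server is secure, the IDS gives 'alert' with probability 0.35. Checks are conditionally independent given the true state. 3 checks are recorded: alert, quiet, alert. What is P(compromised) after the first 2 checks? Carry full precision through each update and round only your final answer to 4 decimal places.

0.3653

Apply Bayes' rule sequentially, carrying P(compromised) forward.
After 'alert': P(compromised) = 0.8·0.4500 / (0.8·0.4500 + 0.35·0.5500) ≈ 0.6516
After 'quiet': P(compromised) = 0.2·0.6516 / (0.2·0.6516 + 0.65·0.3484) ≈ 0.3653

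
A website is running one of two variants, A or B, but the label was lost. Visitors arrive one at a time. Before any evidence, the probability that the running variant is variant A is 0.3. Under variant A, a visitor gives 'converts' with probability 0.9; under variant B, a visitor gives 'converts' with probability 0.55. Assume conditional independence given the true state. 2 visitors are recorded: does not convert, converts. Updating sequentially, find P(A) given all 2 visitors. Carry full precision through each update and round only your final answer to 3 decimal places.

Each posterior becomes the prior for the next update.
After 'does not convert': P(A) = 0.1·0.3000 / (0.1·0.3000 + 0.45·0.7000) ≈ 0.0870
After 'converts': P(A) = 0.9·0.0870 / (0.9·0.0870 + 0.55·0.9130) ≈ 0.1348

0.135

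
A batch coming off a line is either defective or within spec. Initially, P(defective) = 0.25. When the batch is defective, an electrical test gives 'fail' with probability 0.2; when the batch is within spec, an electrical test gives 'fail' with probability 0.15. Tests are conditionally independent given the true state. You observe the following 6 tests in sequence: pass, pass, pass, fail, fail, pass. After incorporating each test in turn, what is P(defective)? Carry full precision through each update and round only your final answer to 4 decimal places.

Each posterior becomes the prior for the next update.
After 'pass': P(defective) = 0.8·0.2500 / (0.8·0.2500 + 0.85·0.7500) ≈ 0.2388
After 'pass': P(defective) = 0.8·0.2388 / (0.8·0.2388 + 0.85·0.7612) ≈ 0.2280
After 'pass': P(defective) = 0.8·0.2280 / (0.8·0.2280 + 0.85·0.7720) ≈ 0.2175
After 'fail': P(defective) = 0.2·0.2175 / (0.2·0.2175 + 0.15·0.7825) ≈ 0.2704
After 'fail': P(defective) = 0.2·0.2704 / (0.2·0.2704 + 0.15·0.7296) ≈ 0.3307
After 'pass': P(defective) = 0.8·0.3307 / (0.8·0.3307 + 0.85·0.6693) ≈ 0.3174

0.3174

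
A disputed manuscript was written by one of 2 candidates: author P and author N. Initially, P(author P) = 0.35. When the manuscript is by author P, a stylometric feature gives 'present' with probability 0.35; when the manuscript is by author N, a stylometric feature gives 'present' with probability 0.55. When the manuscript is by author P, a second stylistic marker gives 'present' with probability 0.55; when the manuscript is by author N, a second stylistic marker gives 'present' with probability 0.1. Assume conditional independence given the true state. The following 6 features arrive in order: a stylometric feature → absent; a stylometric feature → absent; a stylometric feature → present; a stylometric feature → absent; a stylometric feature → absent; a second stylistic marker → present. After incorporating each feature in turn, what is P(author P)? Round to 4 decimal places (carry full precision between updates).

Apply Bayes' rule sequentially, carrying P(author P) forward.
After a stylometric feature='absent': P(author P) = 0.65·0.3500 / (0.65·0.3500 + 0.45·0.6500) ≈ 0.4375
After a stylometric feature='absent': P(author P) = 0.65·0.4375 / (0.65·0.4375 + 0.45·0.5625) ≈ 0.5291
After a stylometric feature='present': P(author P) = 0.35·0.5291 / (0.35·0.5291 + 0.55·0.4709) ≈ 0.4169
After a stylometric feature='absent': P(author P) = 0.65·0.4169 / (0.65·0.4169 + 0.45·0.5831) ≈ 0.5080
After a stylometric feature='absent': P(author P) = 0.65·0.5080 / (0.65·0.5080 + 0.45·0.4920) ≈ 0.5987
After a second stylistic marker='present': P(author P) = 0.55·0.5987 / (0.55·0.5987 + 0.1·0.4013) ≈ 0.8914

0.8914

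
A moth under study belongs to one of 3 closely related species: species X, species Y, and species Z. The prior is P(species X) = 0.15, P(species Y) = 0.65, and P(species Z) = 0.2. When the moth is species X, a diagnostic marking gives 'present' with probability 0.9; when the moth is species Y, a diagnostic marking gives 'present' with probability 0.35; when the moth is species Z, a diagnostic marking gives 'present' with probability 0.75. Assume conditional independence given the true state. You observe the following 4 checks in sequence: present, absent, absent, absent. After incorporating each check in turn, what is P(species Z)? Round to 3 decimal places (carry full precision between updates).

0.036

After 'present': normaliser = 0.9·0.1500 + 0.35·0.6500 + 0.75·0.2000; P(species X) ≈ 0.2634, P(species Y) ≈ 0.4439, P(species Z) ≈ 0.2927
After 'absent': normaliser = 0.1·0.2634 + 0.65·0.4439 + 0.25·0.2927; P(species X) ≈ 0.0679, P(species Y) ≈ 0.7436, P(species Z) ≈ 0.1886
After 'absent': normaliser = 0.1·0.0679 + 0.65·0.7436 + 0.25·0.1886; P(species X) ≈ 0.0126, P(species Y) ≈ 0.8996, P(species Z) ≈ 0.0877
After 'absent': normaliser = 0.1·0.0126 + 0.65·0.8996 + 0.25·0.0877; P(species X) ≈ 0.0021, P(species Y) ≈ 0.9618, P(species Z) ≈ 0.0361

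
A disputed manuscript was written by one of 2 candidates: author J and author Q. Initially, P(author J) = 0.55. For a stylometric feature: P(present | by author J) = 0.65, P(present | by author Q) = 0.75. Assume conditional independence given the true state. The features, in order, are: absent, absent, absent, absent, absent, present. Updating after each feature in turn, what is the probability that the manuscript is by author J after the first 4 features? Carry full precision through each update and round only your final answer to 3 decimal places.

After 'absent': P(author J) = 0.35·0.5500 / (0.35·0.5500 + 0.25·0.4500) ≈ 0.6311
After 'absent': P(author J) = 0.35·0.6311 / (0.35·0.6311 + 0.25·0.3689) ≈ 0.7055
After 'absent': P(author J) = 0.35·0.7055 / (0.35·0.7055 + 0.25·0.2945) ≈ 0.7703
After 'absent': P(author J) = 0.35·0.7703 / (0.35·0.7703 + 0.25·0.2297) ≈ 0.8244

0.824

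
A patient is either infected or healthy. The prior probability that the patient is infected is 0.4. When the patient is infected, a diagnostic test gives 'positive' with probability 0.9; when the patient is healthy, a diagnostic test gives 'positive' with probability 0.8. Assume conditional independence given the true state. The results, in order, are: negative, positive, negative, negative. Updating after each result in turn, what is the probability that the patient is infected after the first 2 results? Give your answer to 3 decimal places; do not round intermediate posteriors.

After 'negative': P(infected) = 0.1·0.4000 / (0.1·0.4000 + 0.2·0.6000) ≈ 0.2500
After 'positive': P(infected) = 0.9·0.2500 / (0.9·0.2500 + 0.8·0.7500) ≈ 0.2727

0.273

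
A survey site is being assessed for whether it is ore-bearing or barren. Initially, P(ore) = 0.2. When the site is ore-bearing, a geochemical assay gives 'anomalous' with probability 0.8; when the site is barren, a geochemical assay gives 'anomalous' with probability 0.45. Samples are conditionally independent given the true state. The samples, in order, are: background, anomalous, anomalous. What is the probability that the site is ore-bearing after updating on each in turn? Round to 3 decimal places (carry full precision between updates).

0.223

Each posterior becomes the prior for the next update.
After 'background': P(ore) = 0.2·0.2000 / (0.2·0.2000 + 0.55·0.8000) ≈ 0.0833
After 'anomalous': P(ore) = 0.8·0.0833 / (0.8·0.0833 + 0.45·0.9167) ≈ 0.1391
After 'anomalous': P(ore) = 0.8·0.1391 / (0.8·0.1391 + 0.45·0.8609) ≈ 0.2232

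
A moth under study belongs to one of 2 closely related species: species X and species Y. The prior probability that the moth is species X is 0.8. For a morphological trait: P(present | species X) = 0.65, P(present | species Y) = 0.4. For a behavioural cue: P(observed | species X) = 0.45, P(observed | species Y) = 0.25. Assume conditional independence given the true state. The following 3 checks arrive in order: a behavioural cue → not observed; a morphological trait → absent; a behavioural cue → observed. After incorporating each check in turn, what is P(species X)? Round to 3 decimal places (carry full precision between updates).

0.755

Each posterior becomes the prior for the next update.
After a behavioural cue='not observed': P(species X) = 0.55·0.8000 / (0.55·0.8000 + 0.75·0.2000) ≈ 0.7458
After a morphological trait='absent': P(species X) = 0.35·0.7458 / (0.35·0.7458 + 0.6·0.2542) ≈ 0.6311
After a behavioural cue='observed': P(species X) = 0.45·0.6311 / (0.45·0.6311 + 0.25·0.3689) ≈ 0.7549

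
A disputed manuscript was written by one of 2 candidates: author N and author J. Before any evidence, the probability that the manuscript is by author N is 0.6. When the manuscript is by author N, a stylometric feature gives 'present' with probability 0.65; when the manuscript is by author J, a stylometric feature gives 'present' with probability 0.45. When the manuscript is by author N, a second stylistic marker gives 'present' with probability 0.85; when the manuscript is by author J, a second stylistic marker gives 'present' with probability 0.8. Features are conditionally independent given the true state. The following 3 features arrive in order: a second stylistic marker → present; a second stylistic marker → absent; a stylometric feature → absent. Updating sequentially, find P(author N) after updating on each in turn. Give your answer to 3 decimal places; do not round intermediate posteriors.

0.432

After a second stylistic marker='present': P(author N) = 0.85·0.6000 / (0.85·0.6000 + 0.8·0.4000) ≈ 0.6145
After a second stylistic marker='absent': P(author N) = 0.15·0.6145 / (0.15·0.6145 + 0.2·0.3855) ≈ 0.5445
After a stylometric feature='absent': P(author N) = 0.35·0.5445 / (0.35·0.5445 + 0.55·0.4555) ≈ 0.4320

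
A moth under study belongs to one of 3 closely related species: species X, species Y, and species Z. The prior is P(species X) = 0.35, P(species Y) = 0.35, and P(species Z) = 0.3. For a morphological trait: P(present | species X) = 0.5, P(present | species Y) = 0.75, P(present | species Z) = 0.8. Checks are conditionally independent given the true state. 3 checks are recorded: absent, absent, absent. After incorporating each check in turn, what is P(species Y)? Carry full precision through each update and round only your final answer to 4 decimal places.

0.1059

After 'absent': normaliser = 0.5·0.3500 + 0.25·0.3500 + 0.2·0.3000; P(species X) ≈ 0.5426, P(species Y) ≈ 0.2713, P(species Z) ≈ 0.1860
After 'absent': normaliser = 0.5·0.5426 + 0.25·0.2713 + 0.2·0.1860; P(species X) ≈ 0.7209, P(species Y) ≈ 0.1802, P(species Z) ≈ 0.0989
After 'absent': normaliser = 0.5·0.7209 + 0.25·0.1802 + 0.2·0.0989; P(species X) ≈ 0.8476, P(species Y) ≈ 0.1059, P(species Z) ≈ 0.0465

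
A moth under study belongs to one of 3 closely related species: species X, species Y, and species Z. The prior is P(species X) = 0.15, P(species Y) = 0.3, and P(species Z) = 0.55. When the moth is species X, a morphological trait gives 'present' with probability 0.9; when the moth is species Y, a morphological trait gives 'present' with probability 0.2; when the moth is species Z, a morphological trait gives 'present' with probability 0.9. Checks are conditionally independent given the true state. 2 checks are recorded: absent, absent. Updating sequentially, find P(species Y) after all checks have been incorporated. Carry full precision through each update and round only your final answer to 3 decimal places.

0.965

After 'absent': normaliser = 0.1·0.1500 + 0.8·0.3000 + 0.1·0.5500; P(species X) ≈ 0.0484, P(species Y) ≈ 0.7742, P(species Z) ≈ 0.1774
After 'absent': normaliser = 0.1·0.0484 + 0.8·0.7742 + 0.1·0.1774; P(species X) ≈ 0.0075, P(species Y) ≈ 0.9648, P(species Z) ≈ 0.0276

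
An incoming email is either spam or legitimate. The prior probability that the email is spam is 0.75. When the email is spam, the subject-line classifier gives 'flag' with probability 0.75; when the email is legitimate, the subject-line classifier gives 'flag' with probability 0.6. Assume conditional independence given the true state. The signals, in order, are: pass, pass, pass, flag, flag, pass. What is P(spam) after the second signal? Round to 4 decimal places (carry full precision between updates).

Each posterior becomes the prior for the next update.
After 'pass': P(spam) = 0.25·0.7500 / (0.25·0.7500 + 0.4·0.2500) ≈ 0.6522
After 'pass': P(spam) = 0.25·0.6522 / (0.25·0.6522 + 0.4·0.3478) ≈ 0.5396

0.5396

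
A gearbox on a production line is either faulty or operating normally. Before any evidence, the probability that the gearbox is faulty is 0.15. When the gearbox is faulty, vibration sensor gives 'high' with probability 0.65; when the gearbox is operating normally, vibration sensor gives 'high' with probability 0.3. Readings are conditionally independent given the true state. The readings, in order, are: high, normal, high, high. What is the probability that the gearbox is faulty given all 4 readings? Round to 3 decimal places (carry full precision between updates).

0.473

Apply Bayes' rule sequentially, carrying P(faulty) forward.
After 'high': P(faulty) = 0.65·0.1500 / (0.65·0.1500 + 0.3·0.8500) ≈ 0.2766
After 'normal': P(faulty) = 0.35·0.2766 / (0.35·0.2766 + 0.7·0.7234) ≈ 0.1605
After 'high': P(faulty) = 0.65·0.1605 / (0.65·0.1605 + 0.3·0.8395) ≈ 0.2929
After 'high': P(faulty) = 0.65·0.2929 / (0.65·0.2929 + 0.3·0.7071) ≈ 0.4730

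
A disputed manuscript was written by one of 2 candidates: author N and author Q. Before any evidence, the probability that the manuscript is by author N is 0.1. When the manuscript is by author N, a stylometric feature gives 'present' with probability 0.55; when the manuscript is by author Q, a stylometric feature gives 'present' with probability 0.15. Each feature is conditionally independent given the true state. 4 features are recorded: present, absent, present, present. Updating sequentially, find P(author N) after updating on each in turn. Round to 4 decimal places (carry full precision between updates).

After 'present': P(author N) = 0.55·0.1000 / (0.55·0.1000 + 0.15·0.9000) ≈ 0.2895
After 'absent': P(author N) = 0.45·0.2895 / (0.45·0.2895 + 0.85·0.7105) ≈ 0.1774
After 'present': P(author N) = 0.55·0.1774 / (0.55·0.1774 + 0.15·0.8226) ≈ 0.4416
After 'present': P(author N) = 0.55·0.4416 / (0.55·0.4416 + 0.15·0.5584) ≈ 0.7436

0.7436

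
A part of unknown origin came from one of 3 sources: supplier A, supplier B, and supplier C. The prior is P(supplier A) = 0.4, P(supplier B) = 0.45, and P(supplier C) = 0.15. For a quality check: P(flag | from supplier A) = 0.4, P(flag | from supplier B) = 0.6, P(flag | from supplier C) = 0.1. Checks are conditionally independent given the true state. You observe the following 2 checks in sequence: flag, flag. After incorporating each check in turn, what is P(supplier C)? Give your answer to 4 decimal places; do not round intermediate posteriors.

After 'flag': normaliser = 0.4·0.4000 + 0.6·0.4500 + 0.1·0.1500; P(supplier A) ≈ 0.3596, P(supplier B) ≈ 0.6067, P(supplier C) ≈ 0.0337
After 'flag': normaliser = 0.4·0.3596 + 0.6·0.6067 + 0.1·0.0337; P(supplier A) ≈ 0.2813, P(supplier B) ≈ 0.7121, P(supplier C) ≈ 0.0066

0.0066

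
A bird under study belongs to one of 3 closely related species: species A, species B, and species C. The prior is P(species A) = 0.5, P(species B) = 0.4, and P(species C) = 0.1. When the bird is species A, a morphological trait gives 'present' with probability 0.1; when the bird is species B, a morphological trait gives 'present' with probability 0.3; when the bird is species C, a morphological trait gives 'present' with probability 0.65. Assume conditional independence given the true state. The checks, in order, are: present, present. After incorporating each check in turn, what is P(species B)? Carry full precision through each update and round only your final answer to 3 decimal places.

0.432

Apply Bayes' rule sequentially, carrying P(species B) forward.
After 'present': normaliser = 0.1·0.5000 + 0.3·0.4000 + 0.65·0.1000; P(species A) ≈ 0.2128, P(species B) ≈ 0.5106, P(species C) ≈ 0.2766
After 'present': normaliser = 0.1·0.2128 + 0.3·0.5106 + 0.65·0.2766; P(species A) ≈ 0.0601, P(species B) ≈ 0.4324, P(species C) ≈ 0.5075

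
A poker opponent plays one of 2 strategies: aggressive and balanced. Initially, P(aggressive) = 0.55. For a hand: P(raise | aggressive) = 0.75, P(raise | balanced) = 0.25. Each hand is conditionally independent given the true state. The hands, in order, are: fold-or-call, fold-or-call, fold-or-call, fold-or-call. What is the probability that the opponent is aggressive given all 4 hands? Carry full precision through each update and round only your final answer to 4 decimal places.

0.0149

Apply Bayes' rule sequentially, carrying P(aggressive) forward.
After 'fold-or-call': P(aggressive) = 0.25·0.5500 / (0.25·0.5500 + 0.75·0.4500) ≈ 0.2895
After 'fold-or-call': P(aggressive) = 0.25·0.2895 / (0.25·0.2895 + 0.75·0.7105) ≈ 0.1196
After 'fold-or-call': P(aggressive) = 0.25·0.1196 / (0.25·0.1196 + 0.75·0.8804) ≈ 0.0433
After 'fold-or-call': P(aggressive) = 0.25·0.0433 / (0.25·0.0433 + 0.75·0.9567) ≈ 0.0149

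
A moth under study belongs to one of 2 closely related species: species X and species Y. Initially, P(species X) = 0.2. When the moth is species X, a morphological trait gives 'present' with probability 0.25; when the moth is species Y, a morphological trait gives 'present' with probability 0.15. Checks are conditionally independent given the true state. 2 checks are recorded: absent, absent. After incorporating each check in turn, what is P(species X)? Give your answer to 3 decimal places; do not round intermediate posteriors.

After 'absent': P(species X) = 0.75·0.2000 / (0.75·0.2000 + 0.85·0.8000) ≈ 0.1807
After 'absent': P(species X) = 0.75·0.1807 / (0.75·0.1807 + 0.85·0.8193) ≈ 0.1629

0.163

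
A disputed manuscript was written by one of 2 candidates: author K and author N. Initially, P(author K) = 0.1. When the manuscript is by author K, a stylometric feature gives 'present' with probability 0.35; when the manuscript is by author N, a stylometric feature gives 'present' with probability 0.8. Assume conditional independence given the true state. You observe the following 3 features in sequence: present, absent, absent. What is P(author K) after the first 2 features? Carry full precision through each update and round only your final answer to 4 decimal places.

Apply Bayes' rule sequentially, carrying P(author K) forward.
After 'present': P(author K) = 0.35·0.1000 / (0.35·0.1000 + 0.8·0.9000) ≈ 0.0464
After 'absent': P(author K) = 0.65·0.0464 / (0.65·0.0464 + 0.2·0.9536) ≈ 0.1364

0.1364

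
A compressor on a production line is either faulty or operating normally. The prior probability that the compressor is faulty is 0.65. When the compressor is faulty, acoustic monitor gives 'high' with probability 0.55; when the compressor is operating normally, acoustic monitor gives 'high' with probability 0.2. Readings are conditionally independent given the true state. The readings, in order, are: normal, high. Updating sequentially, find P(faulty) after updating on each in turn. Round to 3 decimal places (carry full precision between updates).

After 'normal': P(faulty) = 0.45·0.6500 / (0.45·0.6500 + 0.8·0.3500) ≈ 0.5109
After 'high': P(faulty) = 0.55·0.5109 / (0.55·0.5109 + 0.2·0.4891) ≈ 0.7418

0.742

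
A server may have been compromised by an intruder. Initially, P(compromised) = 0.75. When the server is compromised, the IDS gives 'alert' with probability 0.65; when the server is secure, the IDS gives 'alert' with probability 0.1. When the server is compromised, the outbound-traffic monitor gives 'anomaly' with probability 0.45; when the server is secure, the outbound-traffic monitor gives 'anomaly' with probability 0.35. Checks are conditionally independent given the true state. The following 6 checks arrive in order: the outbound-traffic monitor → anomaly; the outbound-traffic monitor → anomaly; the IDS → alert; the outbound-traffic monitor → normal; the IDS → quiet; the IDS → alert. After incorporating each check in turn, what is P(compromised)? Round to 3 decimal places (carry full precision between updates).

After the outbound-traffic monitor='anomaly': P(compromised) = 0.45·0.7500 / (0.45·0.7500 + 0.35·0.2500) ≈ 0.7941
After the outbound-traffic monitor='anomaly': P(compromised) = 0.45·0.7941 / (0.45·0.7941 + 0.35·0.2059) ≈ 0.8322
After the IDS='alert': P(compromised) = 0.65·0.8322 / (0.65·0.8322 + 0.1·0.1678) ≈ 0.9699
After the outbound-traffic monitor='normal': P(compromised) = 0.55·0.9699 / (0.55·0.9699 + 0.65·0.0301) ≈ 0.9646
After the IDS='quiet': P(compromised) = 0.35·0.9646 / (0.35·0.9646 + 0.9·0.0354) ≈ 0.9138
After the IDS='alert': P(compromised) = 0.65·0.9138 / (0.65·0.9138 + 0.1·0.0862) ≈ 0.9857

0.986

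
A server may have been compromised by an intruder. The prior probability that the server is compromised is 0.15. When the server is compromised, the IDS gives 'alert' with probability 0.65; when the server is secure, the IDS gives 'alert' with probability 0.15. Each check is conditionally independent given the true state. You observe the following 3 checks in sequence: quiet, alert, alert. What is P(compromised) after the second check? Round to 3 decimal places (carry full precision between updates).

After 'quiet': P(compromised) = 0.35·0.1500 / (0.35·0.1500 + 0.85·0.8500) ≈ 0.0677
After 'alert': P(compromised) = 0.65·0.0677 / (0.65·0.0677 + 0.15·0.9323) ≈ 0.2395

0.239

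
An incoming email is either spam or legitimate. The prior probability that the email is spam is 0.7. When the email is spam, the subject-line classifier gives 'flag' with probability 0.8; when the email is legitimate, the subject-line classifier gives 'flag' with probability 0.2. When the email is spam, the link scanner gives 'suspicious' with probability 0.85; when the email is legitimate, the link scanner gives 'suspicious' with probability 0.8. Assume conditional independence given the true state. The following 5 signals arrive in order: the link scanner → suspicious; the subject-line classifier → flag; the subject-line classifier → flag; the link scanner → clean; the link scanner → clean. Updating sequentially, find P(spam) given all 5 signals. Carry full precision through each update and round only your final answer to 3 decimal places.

0.957

After the link scanner='suspicious': P(spam) = 0.85·0.7000 / (0.85·0.7000 + 0.8·0.3000) ≈ 0.7126
After the subject-line classifier='flag': P(spam) = 0.8·0.7126 / (0.8·0.7126 + 0.2·0.2874) ≈ 0.9084
After the subject-line classifier='flag': P(spam) = 0.8·0.9084 / (0.8·0.9084 + 0.2·0.0916) ≈ 0.9754
After the link scanner='clean': P(spam) = 0.15·0.9754 / (0.15·0.9754 + 0.2·0.0246) ≈ 0.9675
After the link scanner='clean': P(spam) = 0.15·0.9675 / (0.15·0.9675 + 0.2·0.0325) ≈ 0.9571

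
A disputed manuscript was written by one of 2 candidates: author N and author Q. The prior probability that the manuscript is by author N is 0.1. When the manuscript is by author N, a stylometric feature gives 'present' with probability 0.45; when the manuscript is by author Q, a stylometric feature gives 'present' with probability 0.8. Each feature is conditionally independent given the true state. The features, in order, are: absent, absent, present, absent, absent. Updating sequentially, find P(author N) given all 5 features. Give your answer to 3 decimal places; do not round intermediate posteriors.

After 'absent': P(author N) = 0.55·0.1000 / (0.55·0.1000 + 0.2·0.9000) ≈ 0.2340
After 'absent': P(author N) = 0.55·0.2340 / (0.55·0.2340 + 0.2·0.7660) ≈ 0.4566
After 'present': P(author N) = 0.45·0.4566 / (0.45·0.4566 + 0.8·0.5434) ≈ 0.3210
After 'absent': P(author N) = 0.55·0.3210 / (0.55·0.3210 + 0.2·0.6790) ≈ 0.5652
After 'absent': P(author N) = 0.55·0.5652 / (0.55·0.5652 + 0.2·0.4348) ≈ 0.7814

0.781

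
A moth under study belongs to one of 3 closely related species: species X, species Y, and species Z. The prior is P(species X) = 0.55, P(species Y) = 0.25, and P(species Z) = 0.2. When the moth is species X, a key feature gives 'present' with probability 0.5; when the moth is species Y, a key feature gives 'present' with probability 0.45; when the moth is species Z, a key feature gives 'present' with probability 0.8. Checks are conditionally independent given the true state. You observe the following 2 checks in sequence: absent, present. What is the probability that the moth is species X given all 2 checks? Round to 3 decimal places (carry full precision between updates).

0.594

After 'absent': normaliser = 0.5·0.5500 + 0.55·0.2500 + 0.2·0.2000; P(species X) ≈ 0.6077, P(species Y) ≈ 0.3039, P(species Z) ≈ 0.0884
After 'present': normaliser = 0.5·0.6077 + 0.45·0.3039 + 0.8·0.0884; P(species X) ≈ 0.5943, P(species Y) ≈ 0.2674, P(species Z) ≈ 0.1383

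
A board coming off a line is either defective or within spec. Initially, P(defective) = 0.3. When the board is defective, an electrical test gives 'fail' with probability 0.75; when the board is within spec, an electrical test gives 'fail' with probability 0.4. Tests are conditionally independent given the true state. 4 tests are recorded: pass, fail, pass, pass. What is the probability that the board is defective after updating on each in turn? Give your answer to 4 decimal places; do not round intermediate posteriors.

Apply Bayes' rule sequentially, carrying P(defective) forward.
After 'pass': P(defective) = 0.25·0.3000 / (0.25·0.3000 + 0.6·0.7000) ≈ 0.1515
After 'fail': P(defective) = 0.75·0.1515 / (0.75·0.1515 + 0.4·0.8485) ≈ 0.2508
After 'pass': P(defective) = 0.25·0.2508 / (0.25·0.2508 + 0.6·0.7492) ≈ 0.1224
After 'pass': P(defective) = 0.25·0.1224 / (0.25·0.1224 + 0.6·0.8776) ≈ 0.0549

0.0549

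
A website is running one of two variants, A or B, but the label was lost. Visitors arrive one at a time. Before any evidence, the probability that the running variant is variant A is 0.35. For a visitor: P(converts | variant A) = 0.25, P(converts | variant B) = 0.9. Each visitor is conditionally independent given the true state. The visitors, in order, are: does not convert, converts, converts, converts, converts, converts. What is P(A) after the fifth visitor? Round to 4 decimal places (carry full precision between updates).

0.0235

After 'does not convert': P(A) = 0.75·0.3500 / (0.75·0.3500 + 0.1·0.6500) ≈ 0.8015
After 'converts': P(A) = 0.25·0.8015 / (0.25·0.8015 + 0.9·0.1985) ≈ 0.5287
After 'converts': P(A) = 0.25·0.5287 / (0.25·0.5287 + 0.9·0.4713) ≈ 0.2376
After 'converts': P(A) = 0.25·0.2376 / (0.25·0.2376 + 0.9·0.7624) ≈ 0.0797
After 'converts': P(A) = 0.25·0.0797 / (0.25·0.0797 + 0.9·0.9203) ≈ 0.0235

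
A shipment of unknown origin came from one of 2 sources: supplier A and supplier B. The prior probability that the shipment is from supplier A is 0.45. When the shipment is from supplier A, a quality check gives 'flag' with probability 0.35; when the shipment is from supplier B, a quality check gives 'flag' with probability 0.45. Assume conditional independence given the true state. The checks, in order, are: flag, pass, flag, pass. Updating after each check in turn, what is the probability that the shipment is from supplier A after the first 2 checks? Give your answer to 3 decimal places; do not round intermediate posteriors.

After 'flag': P(supplier A) = 0.35·0.4500 / (0.35·0.4500 + 0.45·0.5500) ≈ 0.3889
After 'pass': P(supplier A) = 0.65·0.3889 / (0.65·0.3889 + 0.55·0.6111) ≈ 0.4292

0.429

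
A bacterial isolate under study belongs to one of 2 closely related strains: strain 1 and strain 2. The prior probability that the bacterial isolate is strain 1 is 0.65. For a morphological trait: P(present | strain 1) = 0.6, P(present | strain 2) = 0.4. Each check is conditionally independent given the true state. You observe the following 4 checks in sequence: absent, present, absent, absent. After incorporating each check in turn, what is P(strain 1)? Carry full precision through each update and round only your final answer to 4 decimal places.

After 'absent': P(strain 1) = 0.4·0.6500 / (0.4·0.6500 + 0.6·0.3500) ≈ 0.5532
After 'present': P(strain 1) = 0.6·0.5532 / (0.6·0.5532 + 0.4·0.4468) ≈ 0.6500
After 'absent': P(strain 1) = 0.4·0.6500 / (0.4·0.6500 + 0.6·0.3500) ≈ 0.5532
After 'absent': P(strain 1) = 0.4·0.5532 / (0.4·0.5532 + 0.6·0.4468) ≈ 0.4522

0.4522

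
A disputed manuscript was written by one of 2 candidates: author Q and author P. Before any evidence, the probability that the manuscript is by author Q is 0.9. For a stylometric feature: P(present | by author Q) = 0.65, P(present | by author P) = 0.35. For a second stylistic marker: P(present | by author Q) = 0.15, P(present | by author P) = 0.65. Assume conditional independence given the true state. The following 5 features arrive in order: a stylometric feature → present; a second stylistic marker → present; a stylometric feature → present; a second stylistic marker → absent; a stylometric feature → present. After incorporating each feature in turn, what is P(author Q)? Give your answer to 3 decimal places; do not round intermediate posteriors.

Apply Bayes' rule sequentially, carrying P(author Q) forward.
After a stylometric feature='present': P(author Q) = 0.65·0.9000 / (0.65·0.9000 + 0.35·0.1000) ≈ 0.9435
After a second stylistic marker='present': P(author Q) = 0.15·0.9435 / (0.15·0.9435 + 0.65·0.0565) ≈ 0.7941
After a stylometric feature='present': P(author Q) = 0.65·0.7941 / (0.65·0.7941 + 0.35·0.2059) ≈ 0.8775
After a second stylistic marker='absent': P(author Q) = 0.85·0.8775 / (0.85·0.8775 + 0.35·0.1225) ≈ 0.9456
After a stylometric feature='present': P(author Q) = 0.65·0.9456 / (0.65·0.9456 + 0.35·0.0544) ≈ 0.9700

0.970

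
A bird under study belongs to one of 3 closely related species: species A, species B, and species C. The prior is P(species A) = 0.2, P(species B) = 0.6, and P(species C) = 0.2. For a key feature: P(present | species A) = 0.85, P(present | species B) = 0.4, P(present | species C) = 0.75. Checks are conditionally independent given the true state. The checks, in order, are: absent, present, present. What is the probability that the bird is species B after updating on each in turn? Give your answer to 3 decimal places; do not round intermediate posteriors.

Apply Bayes' rule sequentially, carrying P(species B) forward.
After 'absent': normaliser = 0.15·0.2000 + 0.6·0.6000 + 0.25·0.2000; P(species A) ≈ 0.0682, P(species B) ≈ 0.8182, P(species C) ≈ 0.1136
After 'present': normaliser = 0.85·0.0682 + 0.4·0.8182 + 0.75·0.1136; P(species A) ≈ 0.1232, P(species B) ≈ 0.6957, P(species C) ≈ 0.1812
After 'present': normaliser = 0.85·0.1232 + 0.4·0.6957 + 0.75·0.1812; P(species A) ≈ 0.2018, P(species B) ≈ 0.5363, P(species C) ≈ 0.2619

0.536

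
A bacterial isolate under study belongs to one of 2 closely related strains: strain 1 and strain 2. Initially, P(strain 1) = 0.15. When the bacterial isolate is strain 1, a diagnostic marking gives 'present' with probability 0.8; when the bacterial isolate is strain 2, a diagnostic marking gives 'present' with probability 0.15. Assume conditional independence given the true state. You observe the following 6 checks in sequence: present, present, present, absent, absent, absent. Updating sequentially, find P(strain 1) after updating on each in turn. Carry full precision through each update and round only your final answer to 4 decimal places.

After 'present': P(strain 1) = 0.8·0.1500 / (0.8·0.1500 + 0.15·0.8500) ≈ 0.4848
After 'present': P(strain 1) = 0.8·0.4848 / (0.8·0.4848 + 0.15·0.5152) ≈ 0.8339
After 'present': P(strain 1) = 0.8·0.8339 / (0.8·0.8339 + 0.15·0.1661) ≈ 0.9640
After 'absent': P(strain 1) = 0.2·0.9640 / (0.2·0.9640 + 0.85·0.0360) ≈ 0.8630
After 'absent': P(strain 1) = 0.2·0.8630 / (0.2·0.8630 + 0.85·0.1370) ≈ 0.5971
After 'absent': P(strain 1) = 0.2·0.5971 / (0.2·0.5971 + 0.85·0.4029) ≈ 0.2586

0.2586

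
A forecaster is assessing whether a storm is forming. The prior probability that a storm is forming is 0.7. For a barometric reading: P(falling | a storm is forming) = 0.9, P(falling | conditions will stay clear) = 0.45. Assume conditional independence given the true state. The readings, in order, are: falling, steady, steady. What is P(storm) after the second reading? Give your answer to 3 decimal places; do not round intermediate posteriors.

0.459

Each posterior becomes the prior for the next update.
After 'falling': P(storm) = 0.9·0.7000 / (0.9·0.7000 + 0.45·0.3000) ≈ 0.8235
After 'steady': P(storm) = 0.1·0.8235 / (0.1·0.8235 + 0.55·0.1765) ≈ 0.4590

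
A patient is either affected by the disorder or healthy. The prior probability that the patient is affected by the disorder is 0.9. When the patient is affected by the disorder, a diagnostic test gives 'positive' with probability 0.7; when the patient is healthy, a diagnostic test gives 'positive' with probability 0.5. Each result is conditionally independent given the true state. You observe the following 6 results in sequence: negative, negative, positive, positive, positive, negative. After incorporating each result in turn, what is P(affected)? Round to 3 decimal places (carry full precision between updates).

0.842

After 'negative': P(affected) = 0.3·0.9000 / (0.3·0.9000 + 0.5·0.1000) ≈ 0.8438
After 'negative': P(affected) = 0.3·0.8438 / (0.3·0.8438 + 0.5·0.1562) ≈ 0.7642
After 'positive': P(affected) = 0.7·0.7642 / (0.7·0.7642 + 0.5·0.2358) ≈ 0.8194
After 'positive': P(affected) = 0.7·0.8194 / (0.7·0.8194 + 0.5·0.1806) ≈ 0.8640
After 'positive': P(affected) = 0.7·0.8640 / (0.7·0.8640 + 0.5·0.1360) ≈ 0.8989
After 'negative': P(affected) = 0.3·0.8989 / (0.3·0.8989 + 0.5·0.1011) ≈ 0.8421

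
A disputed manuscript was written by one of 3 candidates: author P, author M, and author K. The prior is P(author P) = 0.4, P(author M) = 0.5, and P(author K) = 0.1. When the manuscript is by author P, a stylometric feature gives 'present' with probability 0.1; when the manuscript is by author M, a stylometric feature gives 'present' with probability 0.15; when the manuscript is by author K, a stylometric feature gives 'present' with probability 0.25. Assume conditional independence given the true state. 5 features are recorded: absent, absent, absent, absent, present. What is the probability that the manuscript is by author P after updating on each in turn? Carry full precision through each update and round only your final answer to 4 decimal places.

Each posterior becomes the prior for the next update.
After 'absent': normaliser = 0.9·0.4000 + 0.85·0.5000 + 0.75·0.1000; P(author P) ≈ 0.4186, P(author M) ≈ 0.4942, P(author K) ≈ 0.0872
After 'absent': normaliser = 0.9·0.4186 + 0.85·0.4942 + 0.75·0.0872; P(author P) ≈ 0.4370, P(author M) ≈ 0.4872, P(author K) ≈ 0.0759
After 'absent': normaliser = 0.9·0.4370 + 0.85·0.4872 + 0.75·0.0759; P(author P) ≈ 0.4550, P(author M) ≈ 0.4791, P(author K) ≈ 0.0658
After 'absent': normaliser = 0.9·0.4550 + 0.85·0.4791 + 0.75·0.0658; P(author P) ≈ 0.4728, P(author M) ≈ 0.4702, P(author K) ≈ 0.0570
After 'present': normaliser = 0.1·0.4728 + 0.15·0.4702 + 0.25·0.0570; P(author P) ≈ 0.3580, P(author M) ≈ 0.5341, P(author K) ≈ 0.1079

0.3580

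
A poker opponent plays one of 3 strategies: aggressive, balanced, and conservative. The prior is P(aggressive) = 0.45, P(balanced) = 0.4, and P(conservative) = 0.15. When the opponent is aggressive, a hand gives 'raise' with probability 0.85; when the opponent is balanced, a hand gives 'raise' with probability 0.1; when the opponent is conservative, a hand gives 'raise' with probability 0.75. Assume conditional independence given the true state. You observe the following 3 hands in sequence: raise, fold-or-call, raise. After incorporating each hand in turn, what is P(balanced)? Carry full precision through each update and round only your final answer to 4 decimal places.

0.0490

After 'raise': normaliser = 0.85·0.4500 + 0.1·0.4000 + 0.75·0.1500; P(aggressive) ≈ 0.7150, P(balanced) ≈ 0.0748, P(conservative) ≈ 0.2103
After 'fold-or-call': normaliser = 0.15·0.7150 + 0.9·0.0748 + 0.25·0.2103; P(aggressive) ≈ 0.4722, P(balanced) ≈ 0.2963, P(conservative) ≈ 0.2315
After 'raise': normaliser = 0.85·0.4722 + 0.1·0.2963 + 0.75·0.2315; P(aggressive) ≈ 0.6639, P(balanced) ≈ 0.0490, P(conservative) ≈ 0.2871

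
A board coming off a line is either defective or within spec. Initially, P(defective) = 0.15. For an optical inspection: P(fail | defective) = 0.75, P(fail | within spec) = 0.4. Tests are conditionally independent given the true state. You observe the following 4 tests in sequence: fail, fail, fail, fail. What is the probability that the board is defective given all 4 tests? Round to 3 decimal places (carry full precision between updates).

0.686

After 'fail': P(defective) = 0.75·0.1500 / (0.75·0.1500 + 0.4·0.8500) ≈ 0.2486
After 'fail': P(defective) = 0.75·0.2486 / (0.75·0.2486 + 0.4·0.7514) ≈ 0.3829
After 'fail': P(defective) = 0.75·0.3829 / (0.75·0.3829 + 0.4·0.6171) ≈ 0.5377
After 'fail': P(defective) = 0.75·0.5377 / (0.75·0.5377 + 0.4·0.4623) ≈ 0.6856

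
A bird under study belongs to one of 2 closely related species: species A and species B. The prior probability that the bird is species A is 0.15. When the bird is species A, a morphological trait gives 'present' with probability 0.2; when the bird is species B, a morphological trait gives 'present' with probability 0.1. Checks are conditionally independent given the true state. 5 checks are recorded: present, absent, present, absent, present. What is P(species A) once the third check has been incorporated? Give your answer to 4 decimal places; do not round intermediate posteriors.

0.3855

Apply Bayes' rule sequentially, carrying P(species A) forward.
After 'present': P(species A) = 0.2·0.1500 / (0.2·0.1500 + 0.1·0.8500) ≈ 0.2609
After 'absent': P(species A) = 0.8·0.2609 / (0.8·0.2609 + 0.9·0.7391) ≈ 0.2388
After 'present': P(species A) = 0.2·0.2388 / (0.2·0.2388 + 0.1·0.7612) ≈ 0.3855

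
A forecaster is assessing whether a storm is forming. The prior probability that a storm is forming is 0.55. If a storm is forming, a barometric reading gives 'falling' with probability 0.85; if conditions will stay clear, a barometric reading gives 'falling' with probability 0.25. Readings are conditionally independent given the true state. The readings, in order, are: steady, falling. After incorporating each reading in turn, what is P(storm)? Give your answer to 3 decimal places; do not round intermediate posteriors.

0.454

After 'steady': P(storm) = 0.15·0.5500 / (0.15·0.5500 + 0.75·0.4500) ≈ 0.1964
After 'falling': P(storm) = 0.85·0.1964 / (0.85·0.1964 + 0.25·0.8036) ≈ 0.4539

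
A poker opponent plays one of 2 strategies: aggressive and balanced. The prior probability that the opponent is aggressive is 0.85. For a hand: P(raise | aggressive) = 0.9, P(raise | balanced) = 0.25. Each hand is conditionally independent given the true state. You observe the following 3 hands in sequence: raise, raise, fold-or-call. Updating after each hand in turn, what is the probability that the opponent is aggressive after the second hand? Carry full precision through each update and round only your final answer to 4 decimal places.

After 'raise': P(aggressive) = 0.9·0.8500 / (0.9·0.8500 + 0.25·0.1500) ≈ 0.9533
After 'raise': P(aggressive) = 0.9·0.9533 / (0.9·0.9533 + 0.25·0.0467) ≈ 0.9866

0.9866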